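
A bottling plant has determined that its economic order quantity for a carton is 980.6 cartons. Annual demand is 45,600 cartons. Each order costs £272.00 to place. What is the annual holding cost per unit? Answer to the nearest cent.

H ≈ £25.80

Invert the EOQ relation Q*² = 2DS/H.
From Q* = √(2DS/H): H = 2DS / Q*² = 2 × 45,600 × 272 / 980.6² = 25.7976.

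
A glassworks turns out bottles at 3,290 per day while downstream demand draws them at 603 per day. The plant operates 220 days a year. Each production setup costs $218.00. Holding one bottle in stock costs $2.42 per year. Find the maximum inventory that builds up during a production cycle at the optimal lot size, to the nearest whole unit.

I_max ≈ 4,418 bottles

Annual demand D = 603 × 220 = 132,660.
Production build-up factor (1 − d/p) = 1 − 603/3,290 = 0.8167.
Q* = √(2DS / (H(1 − d/p))) = √(2 × 132,660 × 218 / (2.42 × 0.8167)).
= √(57,839,760 / 1.9765) ≈ 5409.656.
Maximum inventory = Q*(1 − d/p) = 5409.656 × 0.8167 ≈ 4418.160.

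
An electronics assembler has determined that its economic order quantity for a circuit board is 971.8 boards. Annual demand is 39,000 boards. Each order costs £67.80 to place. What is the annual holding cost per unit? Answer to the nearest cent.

H ≈ £5.60

The basic EOQ model gives Q* = √(2DS/H); rearrange for the unknown.
From Q* = √(2DS/H): H = 2DS / Q*² = 2 × 39,000 × 67.8 / 971.8² = 5.5998.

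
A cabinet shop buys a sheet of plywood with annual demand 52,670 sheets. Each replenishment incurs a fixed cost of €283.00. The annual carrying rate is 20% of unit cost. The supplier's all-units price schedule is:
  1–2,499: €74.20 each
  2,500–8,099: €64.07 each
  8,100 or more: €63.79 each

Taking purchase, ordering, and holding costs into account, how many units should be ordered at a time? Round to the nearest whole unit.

Q* ≈ 2,500 sheets

Holding cost per unit per year at price C is H = 0.20·C.
Evaluate total cost at each tier's feasible EOQ or, if the EOQ is below the tier, at the tier's minimum quantity.
EOQ at €74.20 = 1417.3 (feasible in tier 1): TC = 52,670×€74.20 + (52,670/1417.3)×283 + (1417.3/2)×0.20×€74.20 = €3,929,147.27.
EOQ at €64.07 = 1525.3 < 2500, so use break Q=2500: TC = 52,670×€64.07 + (52,670/2500.0)×283 + (2500.0/2)×0.20×€64.07 = €3,396,546.64.
EOQ at €63.79 = 1528.6 < 8100, so use break Q=8100: TC = 52,670×€63.79 + (52,670/8100.0)×283 + (8100.0/2)×0.20×€63.79 = €3,413,329.40.
Lowest total cost is €3,396,546.64 at Q = 2500.0.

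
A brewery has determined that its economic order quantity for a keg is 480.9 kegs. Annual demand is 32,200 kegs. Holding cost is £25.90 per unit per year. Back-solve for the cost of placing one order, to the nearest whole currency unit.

Squaring Q* = √(2DS/H) gives Q*² = 2DS/H.
From Q* = √(2DS/H): S = Q*²H / (2D) = 480.9² × 25.9 / (2 × 32,200) = 93.0087.

S ≈ £93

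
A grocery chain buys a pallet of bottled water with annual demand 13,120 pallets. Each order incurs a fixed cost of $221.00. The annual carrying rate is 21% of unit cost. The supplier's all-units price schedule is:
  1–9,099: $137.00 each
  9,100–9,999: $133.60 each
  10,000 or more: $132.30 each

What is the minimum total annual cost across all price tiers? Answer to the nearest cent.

Holding cost per unit per year at price C is H = 0.21·C.
For each price level, check whether its EOQ is feasible; otherwise the best quantity at that price is the breakpoint.
EOQ at $137.00 = 449.0 (feasible in tier 1): TC = 13,120×$137.00 + (13,120/449.0)×221 + (449.0/2)×0.21×$137.00 = $1,810,356.59.
EOQ at $133.60 = 454.6 < 9100, so use break Q=9100: TC = 13,120×$133.60 + (13,120/9100.0)×221 + (9100.0/2)×0.21×$133.60 = $1,880,805.43.
EOQ at $132.30 = 456.9 < 10000, so use break Q=10000: TC = 13,120×$132.30 + (13,120/10000.0)×221 + (10000.0/2)×0.21×$132.30 = $1,874,980.95.
Lowest total cost among the candidates is at Q = 449.0.

TC* ≈ $1,810,356.59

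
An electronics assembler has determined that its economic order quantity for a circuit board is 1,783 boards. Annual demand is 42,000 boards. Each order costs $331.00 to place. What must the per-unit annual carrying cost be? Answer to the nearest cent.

H ≈ $8.75

Squaring Q* = √(2DS/H) gives Q*² = 2DS/H.
From Q* = √(2DS/H): H = 2DS / Q*² = 2 × 42,000 × 331 / 1,783² = 8.7459.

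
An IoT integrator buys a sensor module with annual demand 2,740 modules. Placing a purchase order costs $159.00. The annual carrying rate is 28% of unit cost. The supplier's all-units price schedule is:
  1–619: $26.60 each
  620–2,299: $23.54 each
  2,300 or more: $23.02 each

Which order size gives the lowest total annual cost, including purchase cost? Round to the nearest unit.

Holding cost per unit per year at price C is H = 0.28·C.
For each price level, check whether its EOQ is feasible; otherwise the best quantity at that price is the breakpoint.
EOQ at $26.60 = 342.0 (feasible in tier 1): TC = 2,740×$26.60 + (2,740/342.0)×159 + (342.0/2)×0.28×$26.60 = $75,431.47.
EOQ at $23.54 = 363.6 < 620, so use break Q=620: TC = 2,740×$23.54 + (2,740/620.0)×159 + (620.0/2)×0.28×$23.54 = $67,245.55.
EOQ at $23.02 = 367.7 < 2300, so use break Q=2300: TC = 2,740×$23.02 + (2,740/2300.0)×159 + (2300.0/2)×0.28×$23.02 = $70,676.66.
Lowest total cost is $67,245.55 at Q = 620.0.

Q* ≈ 620 modules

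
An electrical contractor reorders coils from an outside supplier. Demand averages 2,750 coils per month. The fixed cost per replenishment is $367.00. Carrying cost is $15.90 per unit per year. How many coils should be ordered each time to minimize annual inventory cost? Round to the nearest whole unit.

Q* ≈ 1,234 coils

Annual demand D = 2,750 × 12 = 33,000.
EOQ = √(2DS / H) = √(2 × 33,000 × 367 / 15.9).
= √(24,222,000 / 15.9) = √1,523,396.2264 ≈ 1234.259.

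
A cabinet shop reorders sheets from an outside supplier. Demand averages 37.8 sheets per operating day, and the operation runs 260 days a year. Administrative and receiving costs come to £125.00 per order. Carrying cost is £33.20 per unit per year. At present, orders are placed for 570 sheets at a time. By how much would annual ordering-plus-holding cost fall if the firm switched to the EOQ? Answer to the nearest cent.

Extra cost ≈ £2,585.52 per year

Annual demand D = 37.8 × 260 = 9,828.
EOQ = √(2DS/H) = √(2 × 9,828 × 125 / 33.2) ≈ 272.04.
Cost at Q* = (D/Q*)S + (Q*/2)H = √(2DSH) ≈ £9,031.74.
Cost at Q = 570: (9,828/570)×125 + (570/2)×33.2 = £2,155.26 + £9,462.00 = £11,617.26.
Excess = £11,617.26 − £9,031.74 = £2,585.52.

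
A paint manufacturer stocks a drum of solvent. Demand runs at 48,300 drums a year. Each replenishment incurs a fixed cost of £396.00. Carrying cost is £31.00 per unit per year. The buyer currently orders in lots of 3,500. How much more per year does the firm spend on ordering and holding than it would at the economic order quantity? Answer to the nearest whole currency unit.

EOQ = √(2DS/H) = √(2 × 48,300 × 396 / 31) ≈ 1110.85.
Cost at Q* = (D/Q*)S + (Q*/2)H = √(2DSH) ≈ £34,436.34.
Cost at Q = 3,500: (48,300/3,500)×396 + (3,500/2)×31 = £5,464.80 + £54,250.00 = £59,714.80.
Excess = £59,714.80 − £34,436.34 = £25,278.46.

Extra cost ≈ £25,278 per year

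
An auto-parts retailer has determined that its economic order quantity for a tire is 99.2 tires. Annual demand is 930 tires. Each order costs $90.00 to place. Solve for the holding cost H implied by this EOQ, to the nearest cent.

H ≈ $17.01

The basic EOQ model gives Q* = √(2DS/H); rearrange for the unknown.
From Q* = √(2DS/H): H = 2DS / Q*² = 2 × 930 × 90 / 99.2² = 17.0111.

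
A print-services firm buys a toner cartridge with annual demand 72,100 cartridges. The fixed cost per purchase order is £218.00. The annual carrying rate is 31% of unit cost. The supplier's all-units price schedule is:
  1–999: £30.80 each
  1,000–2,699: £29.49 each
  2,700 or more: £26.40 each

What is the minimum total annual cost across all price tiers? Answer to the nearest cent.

TC* ≈ £1,920,309.81

Holding cost per unit per year at price C is H = 0.31·C.
Candidates are each tier's EOQ (if it falls in that tier) and each price-break quantity.
Tier 1 (£30.80): EOQ = 1814.5 exceeds tier's upper bound 999, so this tier is dominated.
EOQ at £29.49 = 1854.4 (feasible in tier 2): TC = 72,100×£29.49 + (72,100/1854.4)×218 + (1854.4/2)×0.31×£29.49 = £2,143,181.32.
EOQ at £26.40 = 1959.9 < 2700, so use break Q=2700: TC = 72,100×£26.40 + (72,100/2700.0)×218 + (2700.0/2)×0.31×£26.40 = £1,920,309.81.
Lowest total cost among the candidates is at Q = 2700.0.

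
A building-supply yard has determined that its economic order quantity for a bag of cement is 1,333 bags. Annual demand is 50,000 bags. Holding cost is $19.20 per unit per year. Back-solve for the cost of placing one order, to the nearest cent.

Invert the EOQ relation Q*² = 2DS/H.
From Q* = √(2DS/H): S = Q*²H / (2D) = 1,333² × 19.2 / (2 × 50,000) = 341.1627.

S ≈ $341.16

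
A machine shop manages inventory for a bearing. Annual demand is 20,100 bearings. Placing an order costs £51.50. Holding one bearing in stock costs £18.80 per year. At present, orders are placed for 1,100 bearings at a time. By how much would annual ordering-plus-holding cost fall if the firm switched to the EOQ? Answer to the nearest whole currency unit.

Extra cost ≈ £5,042 per year

EOQ = √(2DS/H) = √(2 × 20,100 × 51.5 / 18.8) ≈ 331.85.
Cost at Q* = (D/Q*)S + (Q*/2)H = √(2DSH) ≈ £6,238.72.
Cost at Q = 1,100: (20,100/1,100)×51.5 + (1,100/2)×18.8 = £941.05 + £10,340.00 = £11,281.05.
Excess = £11,281.05 − £6,238.72 = £5,042.32.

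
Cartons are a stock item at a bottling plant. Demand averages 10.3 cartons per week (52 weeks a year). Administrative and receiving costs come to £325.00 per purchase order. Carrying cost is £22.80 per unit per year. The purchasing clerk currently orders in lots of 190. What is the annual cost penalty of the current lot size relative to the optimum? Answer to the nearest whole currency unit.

Annual demand D = 10.3 × 52 = 535.6.
EOQ = √(2DS/H) = √(2 × 535.6 × 325 / 22.8) ≈ 123.57.
Cost at Q* = (D/Q*)S + (Q*/2)H = √(2DSH) ≈ £2,817.37.
Cost at Q = 190: (535.6/190)×325 + (190/2)×22.8 = £916.16 + £2,166.00 = £3,082.16.
Excess = £3,082.16 − £2,817.37 = £264.78.

Extra cost ≈ £265 per year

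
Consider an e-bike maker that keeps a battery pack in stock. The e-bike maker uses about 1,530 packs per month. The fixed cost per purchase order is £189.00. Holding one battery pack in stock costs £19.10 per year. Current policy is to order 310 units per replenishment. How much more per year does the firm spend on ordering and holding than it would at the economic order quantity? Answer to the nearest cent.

Annual demand D = 1,530 × 12 = 18,360.
EOQ = √(2DS/H) = √(2 × 18,360 × 189 / 19.1) ≈ 602.79.
Cost at Q* = (D/Q*)S + (Q*/2)H = √(2DSH) ≈ £11,513.28.
Cost at Q = 310: (18,360/310)×189 + (310/2)×19.1 = £11,193.68 + £2,960.50 = £14,154.18.
Excess = £14,154.18 − £11,513.28 = £2,640.90.

Extra cost ≈ £2,640.90 per year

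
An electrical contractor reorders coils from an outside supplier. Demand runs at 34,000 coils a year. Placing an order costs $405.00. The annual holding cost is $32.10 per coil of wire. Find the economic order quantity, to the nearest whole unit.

Q* ≈ 926 coils

EOQ = √(2DS / H) = √(2 × 34,000 × 405 / 32.1).
= √(27,540,000 / 32.1) = √857,943.9252 ≈ 926.253.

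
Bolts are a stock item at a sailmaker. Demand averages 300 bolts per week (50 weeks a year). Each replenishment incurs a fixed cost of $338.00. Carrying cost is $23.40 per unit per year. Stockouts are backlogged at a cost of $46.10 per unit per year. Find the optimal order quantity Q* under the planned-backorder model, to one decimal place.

Annual demand D = 300 × 50 = 15,000.
With planned backorders, Q* = √(2DS/H) · √((H+B)/B).
√(2DS/H) = √(2 × 15,000 × 338 / 23.4) = 658.281.
√((H+B)/B) = √((23.4+46.1)/46.1) = 1.2278.
Q* ≈ 808.264.

Q* ≈ 808.3 bolts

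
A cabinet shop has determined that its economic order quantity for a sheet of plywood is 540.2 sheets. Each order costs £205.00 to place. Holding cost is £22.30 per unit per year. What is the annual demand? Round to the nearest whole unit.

D ≈ 15,872 sheets per year

Squaring Q* = √(2DS/H) gives Q*² = 2DS/H.
From Q* = √(2DS/H): D = Q*²H / (2S) = 540.2² × 22.3 / (2 × 205) = 15871.946.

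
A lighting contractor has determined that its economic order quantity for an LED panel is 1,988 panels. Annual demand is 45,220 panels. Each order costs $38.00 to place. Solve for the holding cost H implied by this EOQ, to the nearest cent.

Invert the EOQ relation Q*² = 2DS/H.
From Q* = √(2DS/H): H = 2DS / Q*² = 2 × 45,220 × 38 / 1,988² = 0.8696.

H ≈ $0.87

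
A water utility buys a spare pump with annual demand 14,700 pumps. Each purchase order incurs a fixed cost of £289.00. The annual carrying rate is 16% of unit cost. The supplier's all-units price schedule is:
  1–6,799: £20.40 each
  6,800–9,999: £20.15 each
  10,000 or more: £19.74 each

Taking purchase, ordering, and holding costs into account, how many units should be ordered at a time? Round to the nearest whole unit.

Holding cost per unit per year at price C is H = 0.16·C.
Candidates are each tier's EOQ (if it falls in that tier) and each price-break quantity.
EOQ at £20.40 = 1613.4 (feasible in tier 1): TC = 14,700×£20.40 + (14,700/1613.4)×289 + (1613.4/2)×0.16×£20.40 = £305,146.20.
EOQ at £20.15 = 1623.4 < 6800, so use break Q=6800: TC = 14,700×£20.15 + (14,700/6800.0)×289 + (6800.0/2)×0.16×£20.15 = £307,791.35.
EOQ at £19.74 = 1640.2 < 10000, so use break Q=10000: TC = 14,700×£19.74 + (14,700/10000.0)×289 + (10000.0/2)×0.16×£19.74 = £306,394.83.
Lowest total cost is £305,146.20 at Q = 1613.4.

Q* ≈ 1,613 pumps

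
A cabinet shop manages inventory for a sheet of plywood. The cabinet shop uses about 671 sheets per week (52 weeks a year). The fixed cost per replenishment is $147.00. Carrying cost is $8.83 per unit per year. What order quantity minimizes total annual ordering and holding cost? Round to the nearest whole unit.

Q* ≈ 1,078 sheets

Annual demand D = 671 × 52 = 34,892.
EOQ = √(2DS / H) = √(2 × 34,892 × 147 / 8.83).
= √(10,258,248 / 8.83) = √1,161,749.4904 ≈ 1077.845.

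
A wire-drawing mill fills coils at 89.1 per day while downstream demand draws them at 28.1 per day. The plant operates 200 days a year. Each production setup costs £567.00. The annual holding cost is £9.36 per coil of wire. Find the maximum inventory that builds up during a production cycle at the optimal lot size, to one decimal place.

Annual demand D = 28.1 × 200 = 5,620.
Production build-up factor (1 − d/p) = 1 − 28.1/89.1 = 0.6846.
Q* = √(2DS / (H(1 − d/p))) = √(2 × 5,620 × 567 / (9.36 × 0.6846)).
= √(6,373,080 / 6.4081) ≈ 997.265.
Maximum inventory = Q*(1 − d/p) = 997.265 × 0.6846 ≈ 682.752.

I_max ≈ 682.8 coils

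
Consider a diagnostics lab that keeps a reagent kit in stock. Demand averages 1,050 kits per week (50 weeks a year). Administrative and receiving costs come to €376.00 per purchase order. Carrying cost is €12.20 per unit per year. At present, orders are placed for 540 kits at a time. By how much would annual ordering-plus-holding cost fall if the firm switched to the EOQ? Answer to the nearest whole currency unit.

Annual demand D = 1,050 × 50 = 52,500.
EOQ = √(2DS/H) = √(2 × 52,500 × 376 / 12.2) ≈ 1798.91.
Cost at Q* = (D/Q*)S + (Q*/2)H = √(2DSH) ≈ €21,946.66.
Cost at Q = 540: (52,500/540)×376 + (540/2)×12.2 = €36,555.56 + €3,294.00 = €39,849.56.
Excess = €39,849.56 − €21,946.66 = €17,902.89.

Extra cost ≈ €17,903 per year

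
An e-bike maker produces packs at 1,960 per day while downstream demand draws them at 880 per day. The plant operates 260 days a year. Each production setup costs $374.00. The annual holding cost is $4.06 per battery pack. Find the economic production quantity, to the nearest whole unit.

Annual demand D = 880 × 260 = 228,800.
Production build-up factor (1 − d/p) = 1 − 880/1,960 = 0.5510.
Q* = √(2DS / (H(1 − d/p))) = √(2 × 228,800 × 374 / (4.06 × 0.5510)).
= √(171,142,400 / 2.2371) ≈ 8746.453.

Q* ≈ 8,746 packs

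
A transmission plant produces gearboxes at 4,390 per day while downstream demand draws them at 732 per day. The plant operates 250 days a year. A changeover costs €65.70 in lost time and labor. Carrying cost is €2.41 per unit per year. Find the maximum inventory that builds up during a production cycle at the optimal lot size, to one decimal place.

I_max ≈ 2,883.4 gearboxes

Annual demand D = 732 × 250 = 183,000.
Production build-up factor (1 − d/p) = 1 − 732/4,390 = 0.8333.
Q* = √(2DS / (H(1 − d/p))) = √(2 × 183,000 × 65.7 / (2.41 × 0.8333)).
= √(24,046,200 / 2.0082) ≈ 3460.391.
Maximum inventory = Q*(1 − d/p) = 3460.391 × 0.8333 ≈ 2883.396.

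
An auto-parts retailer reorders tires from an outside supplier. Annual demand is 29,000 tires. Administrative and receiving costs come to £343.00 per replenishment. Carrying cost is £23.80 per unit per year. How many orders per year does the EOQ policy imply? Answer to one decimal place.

N ≈ 31.7 orders per year

The optimal lot size = √(2DS/H) = √(2 × 29,000 × 343 / 23.8) ≈ 914.27.
Orders per year = D / Q* = 29,000 / 914.27 ≈ 31.719.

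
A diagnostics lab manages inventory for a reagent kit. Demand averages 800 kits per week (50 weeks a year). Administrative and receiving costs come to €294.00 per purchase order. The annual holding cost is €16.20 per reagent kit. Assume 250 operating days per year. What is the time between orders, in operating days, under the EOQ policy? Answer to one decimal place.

T ≈ 7.5 days

Annual demand D = 800 × 50 = 40,000.
EOQ = √(2DS/H) = √(2 × 40,000 × 294 / 16.2) ≈ 1204.93.
Cycle time = Q*/D × 250 = 1204.93 / 40,000 × 250 ≈ 7.531 days.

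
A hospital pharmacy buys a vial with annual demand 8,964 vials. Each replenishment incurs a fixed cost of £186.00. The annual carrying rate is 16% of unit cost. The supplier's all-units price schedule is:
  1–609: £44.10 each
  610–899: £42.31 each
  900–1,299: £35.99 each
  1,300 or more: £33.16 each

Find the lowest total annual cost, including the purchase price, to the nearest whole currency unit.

TC* ≈ £301,977

Holding cost per unit per year at price C is H = 0.16·C.
For each price level, check whether its EOQ is feasible; otherwise the best quantity at that price is the breakpoint.
Tier 1 (£44.10): EOQ = 687.5 exceeds tier's upper bound 609, so this tier is dominated.
EOQ at £42.31 = 701.8 (feasible in tier 2): TC = 8,964×£42.31 + (8,964/701.8)×186 + (701.8/2)×0.16×£42.31 = £384,018.05.
EOQ at £35.99 = 761.0 < 900, so use break Q=900: TC = 8,964×£35.99 + (8,964/900.0)×186 + (900.0/2)×0.16×£35.99 = £327,058.20.
EOQ at £33.16 = 792.8 < 1300, so use break Q=1300: TC = 8,964×£33.16 + (8,964/1300.0)×186 + (1300.0/2)×0.16×£33.16 = £301,977.42.
Lowest total cost among the candidates is at Q = 1300.0.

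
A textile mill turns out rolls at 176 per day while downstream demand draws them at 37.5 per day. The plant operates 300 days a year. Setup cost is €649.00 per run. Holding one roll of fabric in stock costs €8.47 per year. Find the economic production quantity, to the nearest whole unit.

Q* ≈ 1,480 rolls

Annual demand D = 37.5 × 300 = 11,250.
Production build-up factor (1 − d/p) = 1 − 37.5/176 = 0.7869.
Q* = √(2DS / (H(1 − d/p))) = √(2 × 11,250 × 649 / (8.47 × 0.7869)).
= √(14,602,500 / 6.6653) ≈ 1480.142.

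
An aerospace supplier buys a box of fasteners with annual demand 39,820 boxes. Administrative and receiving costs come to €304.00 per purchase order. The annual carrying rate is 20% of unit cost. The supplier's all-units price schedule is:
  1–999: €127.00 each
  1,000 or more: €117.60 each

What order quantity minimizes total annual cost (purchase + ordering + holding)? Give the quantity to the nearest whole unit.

Q* ≈ 1,015 boxes

Holding cost per unit per year at price C is H = 0.20·C.
Evaluate total cost at each tier's feasible EOQ or, if the EOQ is below the tier, at the tier's minimum quantity.
EOQ at €127.00 = 976.3 (feasible in tier 1): TC = 39,820×€127.00 + (39,820/976.3)×304 + (976.3/2)×0.20×€127.00 = €5,081,938.15.
EOQ at €117.60 = 1014.6 (feasible in tier 2): TC = 39,820×€117.60 + (39,820/1014.6)×304 + (1014.6/2)×0.20×€117.60 = €4,706,694.78.
Lowest total cost is €4,706,694.78 at Q = 1014.6.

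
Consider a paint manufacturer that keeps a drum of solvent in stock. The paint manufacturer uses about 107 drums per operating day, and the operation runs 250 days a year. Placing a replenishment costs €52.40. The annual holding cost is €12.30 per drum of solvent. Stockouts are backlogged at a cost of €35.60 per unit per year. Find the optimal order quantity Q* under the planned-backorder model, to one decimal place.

Q* ≈ 553.8 drums

Annual demand D = 107 × 250 = 26,750.
With planned backorders, Q* = √(2DS/H) · √((H+B)/B).
√(2DS/H) = √(2 × 26,750 × 52.4 / 12.3) = 477.408.
√((H+B)/B) = √((12.3+35.6)/35.6) = 1.1600.
Q* ≈ 553.774.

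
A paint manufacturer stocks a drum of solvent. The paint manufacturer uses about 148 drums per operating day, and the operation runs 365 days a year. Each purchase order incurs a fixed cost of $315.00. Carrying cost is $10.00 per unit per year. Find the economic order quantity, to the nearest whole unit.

Q* ≈ 1,845 drums

Annual demand D = 148 × 365 = 54,020.
EOQ = √(2DS / H) = √(2 × 54,020 × 315 / 10).
= √(34,032,600 / 10) = √3,403,260 ≈ 1844.793.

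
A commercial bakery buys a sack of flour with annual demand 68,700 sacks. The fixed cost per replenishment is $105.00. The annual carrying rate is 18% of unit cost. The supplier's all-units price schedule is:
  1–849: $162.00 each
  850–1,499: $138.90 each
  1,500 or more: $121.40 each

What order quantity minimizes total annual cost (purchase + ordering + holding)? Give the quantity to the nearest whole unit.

Holding cost per unit per year at price C is H = 0.18·C.
Evaluate total cost at each tier's feasible EOQ or, if the EOQ is below the tier, at the tier's minimum quantity.
EOQ at $162.00 = 703.4 (feasible in tier 1): TC = 68,700×$162.00 + (68,700/703.4)×105 + (703.4/2)×0.18×$162.00 = $11,149,910.76.
EOQ at $138.90 = 759.6 < 850, so use break Q=850: TC = 68,700×$138.90 + (68,700/850.0)×105 + (850.0/2)×0.18×$138.90 = $9,561,542.32.
EOQ at $121.40 = 812.5 < 1500, so use break Q=1500: TC = 68,700×$121.40 + (68,700/1500.0)×105 + (1500.0/2)×0.18×$121.40 = $8,361,378.00.
Lowest total cost is $8,361,378.00 at Q = 1500.0.

Q* ≈ 1,500 sacks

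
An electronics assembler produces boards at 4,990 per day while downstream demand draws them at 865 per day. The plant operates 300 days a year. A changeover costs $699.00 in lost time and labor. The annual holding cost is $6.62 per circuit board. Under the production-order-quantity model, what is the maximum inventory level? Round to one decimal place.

Annual demand D = 865 × 300 = 259,500.
Production build-up factor (1 − d/p) = 1 − 865/4,990 = 0.8267.
Q* = √(2DS / (H(1 − d/p))) = √(2 × 259,500 × 699 / (6.62 × 0.8267)).
= √(362,781,000 / 5.4724) ≈ 8142.009.
Maximum inventory = Q*(1 − d/p) = 8142.009 × 0.8267 ≈ 6730.619.

I_max ≈ 6,730.6 boards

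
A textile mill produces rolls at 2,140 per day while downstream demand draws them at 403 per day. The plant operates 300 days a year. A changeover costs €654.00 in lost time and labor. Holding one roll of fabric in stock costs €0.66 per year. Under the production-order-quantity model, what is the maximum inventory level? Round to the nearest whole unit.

Annual demand D = 403 × 300 = 120,900.
Production build-up factor (1 − d/p) = 1 − 403/2,140 = 0.8117.
Q* = √(2DS / (H(1 − d/p))) = √(2 × 120,900 × 654 / (0.66 × 0.8117)).
= √(158,137,200 / 0.5357) ≈ 17181.142.
Maximum inventory = Q*(1 − d/p) = 17181.142 × 0.8117 ≈ 13945.628.

I_max ≈ 13,946 rolls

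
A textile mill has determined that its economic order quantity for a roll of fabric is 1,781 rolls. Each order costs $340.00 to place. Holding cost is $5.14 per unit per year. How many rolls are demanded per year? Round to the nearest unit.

D ≈ 23,976 rolls per year

Invert the EOQ relation Q*² = 2DS/H.
From Q* = √(2DS/H): D = Q*²H / (2S) = 1,781² × 5.14 / (2 × 340) = 23976.293.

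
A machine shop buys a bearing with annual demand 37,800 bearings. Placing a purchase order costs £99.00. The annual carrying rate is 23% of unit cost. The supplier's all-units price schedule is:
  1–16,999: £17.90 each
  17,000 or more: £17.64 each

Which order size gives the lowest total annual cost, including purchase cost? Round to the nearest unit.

Q* ≈ 1,348 bearings

Holding cost per unit per year at price C is H = 0.23·C.
Evaluate total cost at each tier's feasible EOQ or, if the EOQ is below the tier, at the tier's minimum quantity.
EOQ at £17.90 = 1348.3 (feasible in tier 1): TC = 37,800×£17.90 + (37,800/1348.3)×99 + (1348.3/2)×0.23×£17.90 = £682,170.97.
EOQ at £17.64 = 1358.2 < 17000, so use break Q=17000: TC = 37,800×£17.64 + (37,800/17000.0)×99 + (17000.0/2)×0.23×£17.64 = £701,498.33.
Lowest total cost is £682,170.97 at Q = 1348.3.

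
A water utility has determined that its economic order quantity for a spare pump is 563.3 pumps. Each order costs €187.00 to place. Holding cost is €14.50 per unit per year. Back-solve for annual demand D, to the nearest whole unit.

D ≈ 12,302 pumps per year

The basic EOQ model gives Q* = √(2DS/H); rearrange for the unknown.
From Q* = √(2DS/H): D = Q*²H / (2S) = 563.3² × 14.5 / (2 × 187) = 12302.005.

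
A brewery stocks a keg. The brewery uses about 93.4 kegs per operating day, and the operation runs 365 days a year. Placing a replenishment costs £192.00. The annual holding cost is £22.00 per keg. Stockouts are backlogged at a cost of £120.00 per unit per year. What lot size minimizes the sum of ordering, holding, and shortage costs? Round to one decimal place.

Annual demand D = 93.4 × 365 = 34,091.
With planned backorders, Q* = √(2DS/H) · √((H+B)/B).
√(2DS/H) = √(2 × 34,091 × 192 / 22) = 771.390.
√((H+B)/B) = √((22+120)/120) = 1.0878.
Q* ≈ 839.127.

Q* ≈ 839.1 kegs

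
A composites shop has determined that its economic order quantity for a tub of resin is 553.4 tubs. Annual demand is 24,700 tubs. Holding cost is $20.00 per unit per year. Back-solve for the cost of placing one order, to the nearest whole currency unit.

S ≈ $124

The basic EOQ model gives Q* = √(2DS/H); rearrange for the unknown.
From Q* = √(2DS/H): S = Q*²H / (2D) = 553.4² × 20 / (2 × 24,700) = 123.9885.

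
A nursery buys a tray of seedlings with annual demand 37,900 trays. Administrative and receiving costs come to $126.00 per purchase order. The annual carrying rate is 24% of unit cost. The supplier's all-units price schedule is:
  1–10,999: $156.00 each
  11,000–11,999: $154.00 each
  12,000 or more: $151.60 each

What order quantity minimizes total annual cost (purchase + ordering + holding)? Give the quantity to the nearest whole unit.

Q* ≈ 505 trays

Holding cost per unit per year at price C is H = 0.24·C.
For each price level, check whether its EOQ is feasible; otherwise the best quantity at that price is the breakpoint.
EOQ at $156.00 = 505.1 (feasible in tier 1): TC = 37,900×$156.00 + (37,900/505.1)×126 + (505.1/2)×0.24×$156.00 = $5,931,309.84.
EOQ at $154.00 = 508.3 < 11000, so use break Q=11000: TC = 37,900×$154.00 + (37,900/11000.0)×126 + (11000.0/2)×0.24×$154.00 = $6,040,314.13.
EOQ at $151.60 = 512.3 < 12000, so use break Q=12000: TC = 37,900×$151.60 + (37,900/12000.0)×126 + (12000.0/2)×0.24×$151.60 = $5,964,341.95.
Lowest total cost is $5,931,309.84 at Q = 505.1.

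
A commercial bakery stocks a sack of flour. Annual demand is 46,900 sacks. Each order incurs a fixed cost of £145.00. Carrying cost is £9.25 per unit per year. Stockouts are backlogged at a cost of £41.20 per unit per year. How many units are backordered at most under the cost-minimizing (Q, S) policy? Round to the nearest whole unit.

With planned backorders, Q* = √(2DS/H) · √((H+B)/B).
√(2DS/H) = √(2 × 46,900 × 145 / 9.25) = 1212.592.
√((H+B)/B) = √((9.25+41.2)/41.2) = 1.1066.
Q* ≈ 1341.827.
S* = Q* · H/(H+B) = 1341.827 × 9.25/50.45 ≈ 246.024.

S* ≈ 246 sacks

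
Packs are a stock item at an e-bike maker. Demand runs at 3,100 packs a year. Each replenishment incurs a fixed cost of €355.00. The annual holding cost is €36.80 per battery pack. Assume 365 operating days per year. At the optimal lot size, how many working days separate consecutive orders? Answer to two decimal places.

T ≈ 28.80 days

EOQ = √(2DS/H) = √(2 × 3,100 × 355 / 36.8) ≈ 244.56.
Cycle time = Q*/D × 365 = 244.56 / 3,100 × 365 ≈ 28.795 days.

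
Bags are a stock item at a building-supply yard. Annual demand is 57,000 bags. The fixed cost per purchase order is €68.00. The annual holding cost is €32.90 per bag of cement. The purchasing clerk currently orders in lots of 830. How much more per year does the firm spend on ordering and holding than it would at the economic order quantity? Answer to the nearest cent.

EOQ = √(2DS/H) = √(2 × 57,000 × 68 / 32.9) ≈ 485.41.
Cost at Q* = (D/Q*)S + (Q*/2)H = √(2DSH) ≈ €15,970.00.
Cost at Q = 830: (57,000/830)×68 + (830/2)×32.9 = €4,669.88 + €13,653.50 = €18,323.38.
Excess = €18,323.38 − €15,970.00 = €2,353.38.

Extra cost ≈ €2,353.38 per year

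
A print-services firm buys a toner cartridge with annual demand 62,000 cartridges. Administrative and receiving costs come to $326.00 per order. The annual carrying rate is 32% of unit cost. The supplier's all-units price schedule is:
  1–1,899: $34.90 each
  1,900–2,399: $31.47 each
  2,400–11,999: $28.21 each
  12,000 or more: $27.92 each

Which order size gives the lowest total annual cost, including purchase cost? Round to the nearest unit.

Q* ≈ 2,400 cartridges

Holding cost per unit per year at price C is H = 0.32·C.
For each price level, check whether its EOQ is feasible; otherwise the best quantity at that price is the breakpoint.
Tier 1 ($34.90): EOQ = 1902.5 exceeds tier's upper bound 1899, so this tier is dominated.
EOQ at $31.47 = 2003.5 (feasible in tier 2): TC = 62,000×$31.47 + (62,000/2003.5)×326 + (2003.5/2)×0.32×$31.47 = $1,971,316.37.
EOQ at $28.21 = 2116.1 < 2400, so use break Q=2400: TC = 62,000×$28.21 + (62,000/2400.0)×326 + (2400.0/2)×0.32×$28.21 = $1,768,274.31.
EOQ at $27.92 = 2127.1 < 12000, so use break Q=12000: TC = 62,000×$27.92 + (62,000/12000.0)×326 + (12000.0/2)×0.32×$27.92 = $1,786,330.73.
Lowest total cost is $1,768,274.31 at Q = 2400.0.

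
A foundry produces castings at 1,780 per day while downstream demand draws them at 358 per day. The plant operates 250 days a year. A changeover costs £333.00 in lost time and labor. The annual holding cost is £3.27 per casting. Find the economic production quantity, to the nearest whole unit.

Annual demand D = 358 × 250 = 89,500.
Production build-up factor (1 − d/p) = 1 − 358/1,780 = 0.7989.
Q* = √(2DS / (H(1 − d/p))) = √(2 × 89,500 × 333 / (3.27 × 0.7989)).
= √(59,607,000 / 2.6123) ≈ 4776.777.

Q* ≈ 4,777 castings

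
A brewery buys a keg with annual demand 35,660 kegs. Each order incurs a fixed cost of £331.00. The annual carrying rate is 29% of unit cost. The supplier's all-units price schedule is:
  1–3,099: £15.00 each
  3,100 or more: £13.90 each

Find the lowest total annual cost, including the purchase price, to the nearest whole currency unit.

Holding cost per unit per year at price C is H = 0.29·C.
Candidates are each tier's EOQ (if it falls in that tier) and each price-break quantity.
EOQ at £15.00 = 2329.6 (feasible in tier 1): TC = 35,660×£15.00 + (35,660/2329.6)×331 + (2329.6/2)×0.29×£15.00 = £545,033.61.
EOQ at £13.90 = 2420.0 < 3100, so use break Q=3100: TC = 35,660×£13.90 + (35,660/3100.0)×331 + (3100.0/2)×0.29×£13.90 = £505,729.62.
Lowest total cost among the candidates is at Q = 3100.0.

TC* ≈ £505,730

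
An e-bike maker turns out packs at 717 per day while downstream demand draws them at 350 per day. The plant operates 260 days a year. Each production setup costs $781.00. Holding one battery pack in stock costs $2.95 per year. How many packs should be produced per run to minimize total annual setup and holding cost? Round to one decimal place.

Q* ≈ 9,702.3 packs

Annual demand D = 350 × 260 = 91,000.
Production build-up factor (1 − d/p) = 1 − 350/717 = 0.5119.
Q* = √(2DS / (H(1 − d/p))) = √(2 × 91,000 × 781 / (2.95 × 0.5119)).
= √(142,142,000 / 1.51) ≈ 9702.346.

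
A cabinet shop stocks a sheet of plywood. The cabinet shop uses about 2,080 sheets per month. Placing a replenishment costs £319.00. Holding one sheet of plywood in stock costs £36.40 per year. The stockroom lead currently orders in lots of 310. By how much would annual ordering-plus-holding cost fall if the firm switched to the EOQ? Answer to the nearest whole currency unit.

Annual demand D = 2,080 × 12 = 24,960.
EOQ = √(2DS/H) = √(2 × 24,960 × 319 / 36.4) ≈ 661.43.
Cost at Q* = (D/Q*)S + (Q*/2)H = √(2DSH) ≈ £24,075.94.
Cost at Q = 310: (24,960/310)×319 + (310/2)×36.4 = £25,684.65 + £5,642.00 = £31,326.65.
Excess = £31,326.65 − £24,075.94 = £7,250.70.

Extra cost ≈ £7,251 per year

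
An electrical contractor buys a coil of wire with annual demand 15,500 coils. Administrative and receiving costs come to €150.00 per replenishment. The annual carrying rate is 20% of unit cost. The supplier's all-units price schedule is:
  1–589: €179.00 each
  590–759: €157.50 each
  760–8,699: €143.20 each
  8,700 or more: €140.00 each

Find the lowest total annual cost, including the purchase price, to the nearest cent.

TC* ≈ €2,233,542.41

Holding cost per unit per year at price C is H = 0.20·C.
Candidates are each tier's EOQ (if it falls in that tier) and each price-break quantity.
EOQ at €179.00 = 360.4 (feasible in tier 1): TC = 15,500×€179.00 + (15,500/360.4)×150 + (360.4/2)×0.20×€179.00 = €2,787,402.33.
EOQ at €157.50 = 384.2 < 590, so use break Q=590: TC = 15,500×€157.50 + (15,500/590.0)×150 + (590.0/2)×0.20×€157.50 = €2,454,483.18.
EOQ at €143.20 = 402.9 < 760, so use break Q=760: TC = 15,500×€143.20 + (15,500/760.0)×150 + (760.0/2)×0.20×€143.20 = €2,233,542.41.
EOQ at €140.00 = 407.5 < 8700, so use break Q=8700: TC = 15,500×€140.00 + (15,500/8700.0)×150 + (8700.0/2)×0.20×€140.00 = €2,292,067.24.
Lowest total cost among the candidates is at Q = 760.0.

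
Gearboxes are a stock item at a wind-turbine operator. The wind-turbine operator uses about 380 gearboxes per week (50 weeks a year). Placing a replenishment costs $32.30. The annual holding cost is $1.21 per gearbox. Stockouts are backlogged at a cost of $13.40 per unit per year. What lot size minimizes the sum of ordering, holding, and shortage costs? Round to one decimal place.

Annual demand D = 380 × 50 = 19,000.
With planned backorders, Q* = √(2DS/H) · √((H+B)/B).
√(2DS/H) = √(2 × 19,000 × 32.3 / 1.21) = 1007.164.
√((H+B)/B) = √((1.21+13.4)/13.4) = 1.0442.
Q* ≈ 1051.654.

Q* ≈ 1,051.7 gearboxes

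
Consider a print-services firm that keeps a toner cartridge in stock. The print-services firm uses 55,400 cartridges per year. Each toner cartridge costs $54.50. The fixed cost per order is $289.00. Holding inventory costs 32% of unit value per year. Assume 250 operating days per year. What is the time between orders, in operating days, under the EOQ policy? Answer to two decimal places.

T ≈ 6.11 days

Holding cost H = 0.32 × $54.50 = $17.4400 per unit per year.
The optimal lot size = √(2DS/H) = √(2 × 55,400 × 289 / 17.44) ≈ 1355.02.
Cycle time = Q*/D × 250 = 1355.02 / 55,400 × 250 ≈ 6.115 days.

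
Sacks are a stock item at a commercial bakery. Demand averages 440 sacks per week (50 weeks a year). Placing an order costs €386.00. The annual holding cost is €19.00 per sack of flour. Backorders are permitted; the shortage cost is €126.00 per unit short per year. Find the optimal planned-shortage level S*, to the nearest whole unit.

S* ≈ 133 sacks

Annual demand D = 440 × 50 = 22,000.
With planned backorders, Q* = √(2DS/H) · √((H+B)/B).
√(2DS/H) = √(2 × 22,000 × 386 / 19) = 945.460.
√((H+B)/B) = √((19+126)/126) = 1.0728.
Q* ≈ 1014.243.
S* = Q* · H/(H+B) = 1014.243 × 19/145 ≈ 132.901.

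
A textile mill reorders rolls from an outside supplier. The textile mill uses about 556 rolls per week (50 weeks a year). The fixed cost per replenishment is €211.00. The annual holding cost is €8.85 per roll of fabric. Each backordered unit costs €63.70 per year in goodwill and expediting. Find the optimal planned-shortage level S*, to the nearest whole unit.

Annual demand D = 556 × 50 = 27,800.
With planned backorders, Q* = √(2DS/H) · √((H+B)/B).
√(2DS/H) = √(2 × 27,800 × 211 / 8.85) = 1151.349.
√((H+B)/B) = √((8.85+63.7)/63.7) = 1.0672.
Q* ≈ 1228.729.
S* = Q* · H/(H+B) = 1228.729 × 8.85/72.55 ≈ 149.886.

S* ≈ 150 rolls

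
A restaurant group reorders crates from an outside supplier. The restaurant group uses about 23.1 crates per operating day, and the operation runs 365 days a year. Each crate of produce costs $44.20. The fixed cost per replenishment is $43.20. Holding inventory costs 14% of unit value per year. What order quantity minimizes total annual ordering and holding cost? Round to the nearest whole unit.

Q* ≈ 343 crates

Annual demand D = 23.1 × 365 = 8,431.5.
Holding cost H = 0.14 × $44.20 = $6.1880 per unit per year.
EOQ = √(2DS / H) = √(2 × 8,431.5 × 43.2 / 6.188).
= √(728,481.6 / 6.188) = √117,724.8869 ≈ 343.111.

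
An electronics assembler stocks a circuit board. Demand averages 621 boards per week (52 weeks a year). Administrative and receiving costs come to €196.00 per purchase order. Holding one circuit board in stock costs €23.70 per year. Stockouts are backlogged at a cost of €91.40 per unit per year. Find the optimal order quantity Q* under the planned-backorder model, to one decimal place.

Q* ≈ 820.1 boards

Annual demand D = 621 × 52 = 32,292.
With planned backorders, Q* = √(2DS/H) · √((H+B)/B).
√(2DS/H) = √(2 × 32,292 × 196 / 23.7) = 730.830.
√((H+B)/B) = √((23.7+91.4)/91.4) = 1.1222.
Q* ≈ 820.127.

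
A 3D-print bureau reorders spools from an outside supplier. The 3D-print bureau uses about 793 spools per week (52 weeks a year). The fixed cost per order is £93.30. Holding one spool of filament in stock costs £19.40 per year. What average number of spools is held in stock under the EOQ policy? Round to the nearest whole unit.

Average inventory ≈ 315 spools

Annual demand D = 793 × 52 = 41,236.
Q* = √(2DS/H) = √(2 × 41,236 × 93.3 / 19.4) ≈ 629.79.
Average inventory = Q*/2 ≈ 629.79 / 2 = 314.893.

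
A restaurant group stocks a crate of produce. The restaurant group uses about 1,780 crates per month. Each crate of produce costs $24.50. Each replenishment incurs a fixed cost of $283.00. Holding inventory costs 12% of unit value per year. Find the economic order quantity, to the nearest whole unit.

Annual demand D = 1,780 × 12 = 21,360.
Holding cost H = 0.12 × $24.50 = $2.9400 per unit per year.
EOQ = √(2DS / H) = √(2 × 21,360 × 283 / 2.94).
= √(12,089,760 / 2.94) = √4,112,163.2653 ≈ 2027.847.

Q* ≈ 2,028 crates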